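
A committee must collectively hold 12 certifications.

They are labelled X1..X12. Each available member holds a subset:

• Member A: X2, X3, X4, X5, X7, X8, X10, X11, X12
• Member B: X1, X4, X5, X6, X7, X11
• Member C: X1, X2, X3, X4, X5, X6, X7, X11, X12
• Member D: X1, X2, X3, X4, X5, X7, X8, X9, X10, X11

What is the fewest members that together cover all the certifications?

Take {C, D}. Their union is {X1, X2, X3, X4, X5, X6, X7, X8, X9, X10, X11, X12}, which is all 12 certifications.
No single member has all 12 certifications (the largest, D, has 10), so 2 is optimal.

2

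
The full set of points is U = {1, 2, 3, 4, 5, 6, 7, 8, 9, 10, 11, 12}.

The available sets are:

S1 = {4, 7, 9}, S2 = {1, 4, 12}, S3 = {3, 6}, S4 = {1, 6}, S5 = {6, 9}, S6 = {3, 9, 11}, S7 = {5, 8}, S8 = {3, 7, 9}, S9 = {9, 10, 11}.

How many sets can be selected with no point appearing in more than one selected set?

S2, S3, S7, S9 are pairwise disjoint (S2={1,4,12}; S3={3,6}; S7={5,8}; S9={9,10,11}).
Every remaining set overlaps one of these, and no 5 of the listed sets are pairwise disjoint, so 4 is the maximum.

4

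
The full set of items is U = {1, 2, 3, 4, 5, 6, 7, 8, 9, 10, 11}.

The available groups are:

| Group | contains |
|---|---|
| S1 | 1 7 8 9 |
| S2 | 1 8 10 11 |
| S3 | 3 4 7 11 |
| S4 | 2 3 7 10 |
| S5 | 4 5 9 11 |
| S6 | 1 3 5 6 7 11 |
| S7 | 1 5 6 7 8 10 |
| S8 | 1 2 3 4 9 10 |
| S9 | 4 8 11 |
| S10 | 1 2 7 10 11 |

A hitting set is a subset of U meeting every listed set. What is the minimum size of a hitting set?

H = {2, 7, 11} meets every group (each contains at least one member of H), and |H| = 3.
No choice of 2 items meets every group, so 3 is the minimum.

3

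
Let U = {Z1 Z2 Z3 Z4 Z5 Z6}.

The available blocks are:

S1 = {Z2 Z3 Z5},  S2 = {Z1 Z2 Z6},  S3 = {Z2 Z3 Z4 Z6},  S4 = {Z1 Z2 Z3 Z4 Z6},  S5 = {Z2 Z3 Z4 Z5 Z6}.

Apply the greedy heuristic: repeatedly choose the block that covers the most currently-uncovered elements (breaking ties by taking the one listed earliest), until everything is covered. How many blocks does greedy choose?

2

Greedy: pick S4 (covers 5 new) → pick S1 (covers 1 new). Total picks: 2.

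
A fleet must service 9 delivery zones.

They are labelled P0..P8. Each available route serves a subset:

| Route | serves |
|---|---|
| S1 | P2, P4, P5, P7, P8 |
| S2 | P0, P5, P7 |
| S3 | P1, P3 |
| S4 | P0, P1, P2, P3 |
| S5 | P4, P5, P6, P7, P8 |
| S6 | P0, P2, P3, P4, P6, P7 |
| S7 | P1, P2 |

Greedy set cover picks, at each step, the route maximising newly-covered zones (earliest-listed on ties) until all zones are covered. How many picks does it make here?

3

Greedy: pick S6 (covers 6 new) → pick S1 (covers 2 new) → pick S3 (covers 1 new). Total picks: 3.
(The true minimum cover uses only 2 routes, so greedy is not optimal here.)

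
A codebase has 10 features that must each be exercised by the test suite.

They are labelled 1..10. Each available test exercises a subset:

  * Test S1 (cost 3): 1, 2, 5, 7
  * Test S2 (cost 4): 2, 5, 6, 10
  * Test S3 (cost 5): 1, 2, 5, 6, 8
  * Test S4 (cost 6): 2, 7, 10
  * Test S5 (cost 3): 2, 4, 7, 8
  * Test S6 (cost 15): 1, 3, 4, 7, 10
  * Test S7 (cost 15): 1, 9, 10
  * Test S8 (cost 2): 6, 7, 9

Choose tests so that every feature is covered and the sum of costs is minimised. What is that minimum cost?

S3, S6, S8 together cover every feature (S3 ∪ S6 ∪ S8 = {1, 2, 3, 4, 5, 6, 7, 8, 9, 10}); total cost 5 + 15 + 2 = 22.
The greedy pick S8, S1, S5, S2, S6 costs 27; no covering selection beats 22.

22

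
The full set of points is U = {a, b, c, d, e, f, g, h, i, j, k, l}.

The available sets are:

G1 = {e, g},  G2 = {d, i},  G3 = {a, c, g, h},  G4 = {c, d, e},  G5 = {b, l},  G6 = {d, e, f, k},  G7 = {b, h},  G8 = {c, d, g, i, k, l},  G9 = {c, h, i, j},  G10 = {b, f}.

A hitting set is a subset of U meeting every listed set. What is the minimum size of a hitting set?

4

The 4 points {b, c, e, i} hit every set.
No choice of 3 points meets every set, so 4 is the minimum.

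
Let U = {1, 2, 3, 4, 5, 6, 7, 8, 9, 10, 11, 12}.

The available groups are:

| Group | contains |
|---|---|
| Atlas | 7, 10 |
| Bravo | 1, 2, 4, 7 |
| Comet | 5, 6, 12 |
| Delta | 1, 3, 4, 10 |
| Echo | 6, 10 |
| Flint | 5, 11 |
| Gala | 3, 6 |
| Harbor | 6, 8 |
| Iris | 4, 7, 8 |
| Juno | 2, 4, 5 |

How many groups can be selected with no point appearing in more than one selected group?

Atlas, Gala, Juno are pairwise disjoint (Atlas={7,10}; Gala={3,6}; Juno={2,4,5}).
Every remaining group overlaps one of these, and no 4 of the listed groups are pairwise disjoint, so 3 is the maximum.

3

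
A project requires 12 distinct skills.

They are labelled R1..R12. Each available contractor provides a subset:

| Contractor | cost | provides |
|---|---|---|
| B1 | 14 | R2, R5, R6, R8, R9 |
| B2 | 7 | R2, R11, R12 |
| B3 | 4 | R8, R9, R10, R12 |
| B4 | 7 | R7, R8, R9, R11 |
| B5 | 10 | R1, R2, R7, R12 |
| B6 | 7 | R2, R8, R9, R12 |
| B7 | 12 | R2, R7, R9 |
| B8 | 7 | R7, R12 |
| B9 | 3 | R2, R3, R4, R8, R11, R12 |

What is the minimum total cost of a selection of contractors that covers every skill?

B1, B3, B5, B9 together cover every skill (B1 ∪ B3 ∪ B5 ∪ B9 = {R1, R2, R3, R4, R5, R6, R7, R8, R9, R10, R11, R12}); total cost 14 + 4 + 10 + 3 = 31.
No covering selection has total cost below 31.

31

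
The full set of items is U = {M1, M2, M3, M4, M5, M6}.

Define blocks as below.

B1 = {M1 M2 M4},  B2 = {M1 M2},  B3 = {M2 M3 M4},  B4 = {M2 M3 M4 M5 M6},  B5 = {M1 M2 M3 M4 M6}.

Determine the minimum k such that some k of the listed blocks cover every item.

Take {B4, B5}. Their union is {M1, M2, M3, M4, M5, M6}, which is all 6 items.
No single block has all 6 items (the largest, B4, has 5), so 2 is optimal.

2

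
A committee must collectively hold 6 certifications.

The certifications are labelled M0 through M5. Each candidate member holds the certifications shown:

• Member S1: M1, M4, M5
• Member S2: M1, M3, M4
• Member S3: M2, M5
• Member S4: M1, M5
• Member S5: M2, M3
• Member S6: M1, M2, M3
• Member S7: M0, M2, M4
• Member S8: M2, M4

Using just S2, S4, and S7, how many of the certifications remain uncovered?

0

Union of S2, S4, S7 = {M0, M1, M2, M3, M4, M5} — that's every certification, so 0 are uncovered.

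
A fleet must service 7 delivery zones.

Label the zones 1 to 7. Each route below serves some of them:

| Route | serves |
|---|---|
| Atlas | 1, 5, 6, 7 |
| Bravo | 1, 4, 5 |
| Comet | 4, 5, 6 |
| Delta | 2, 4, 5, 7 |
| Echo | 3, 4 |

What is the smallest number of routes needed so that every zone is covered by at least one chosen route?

Atlas and Delta and Echo together: Atlas ∪ Delta ∪ Echo = {1, 2, 3, 4, 5, 6, 7} — every zone is covered.
Only Delta contains 2, so Delta is forced; the remaining 3 zones need at least 2 more routes (each remaining route adds at most 2) — so at least 3 routes are needed, and 3 is optimal.

3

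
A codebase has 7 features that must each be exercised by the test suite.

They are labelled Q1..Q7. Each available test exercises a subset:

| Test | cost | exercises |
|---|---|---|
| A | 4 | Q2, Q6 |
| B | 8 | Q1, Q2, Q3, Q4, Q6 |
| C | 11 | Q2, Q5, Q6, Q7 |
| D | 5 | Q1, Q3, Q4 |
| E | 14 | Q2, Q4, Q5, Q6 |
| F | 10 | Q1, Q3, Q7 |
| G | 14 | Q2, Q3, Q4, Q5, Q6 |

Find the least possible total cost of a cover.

16

C, D together cover every feature (C ∪ D = {Q1, Q2, Q3, Q4, Q5, Q6, Q7}); total cost 11 + 5 = 16.
The greedy pick B, C costs 19; no covering selection beats 16.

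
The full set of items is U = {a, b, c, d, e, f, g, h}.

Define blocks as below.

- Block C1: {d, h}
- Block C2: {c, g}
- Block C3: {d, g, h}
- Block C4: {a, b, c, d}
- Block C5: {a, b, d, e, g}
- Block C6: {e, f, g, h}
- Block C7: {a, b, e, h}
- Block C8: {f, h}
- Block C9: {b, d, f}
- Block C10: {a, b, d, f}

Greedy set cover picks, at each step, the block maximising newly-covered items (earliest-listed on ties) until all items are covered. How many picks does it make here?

3

Greedy: pick C5 (covers 5 new) → pick C6 (covers 2 new) → pick C2 (covers 1 new). Total picks: 3.
(The true minimum cover uses only 2 blocks, so greedy is not optimal here.)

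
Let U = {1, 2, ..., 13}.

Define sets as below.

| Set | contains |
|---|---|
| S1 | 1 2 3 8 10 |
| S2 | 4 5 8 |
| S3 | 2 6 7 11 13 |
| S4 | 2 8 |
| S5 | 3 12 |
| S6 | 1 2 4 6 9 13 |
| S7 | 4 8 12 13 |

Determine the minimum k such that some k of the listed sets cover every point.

S1, S2, S3, S6, and S7 cover everything between them: the union {1, 2, 3, 4, 5, 6, 7, 8, 9, 10, 11, 12, 13} is all of U.
No 4 of the 7 sets cover everything (all 35 combinations miss at least one point), so 5 is optimal.

5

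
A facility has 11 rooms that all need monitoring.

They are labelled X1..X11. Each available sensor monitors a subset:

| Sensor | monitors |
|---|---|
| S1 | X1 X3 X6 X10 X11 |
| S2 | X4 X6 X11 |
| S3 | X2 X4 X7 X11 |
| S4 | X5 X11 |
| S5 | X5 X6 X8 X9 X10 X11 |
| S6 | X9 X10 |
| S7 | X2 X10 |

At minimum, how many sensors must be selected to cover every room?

Take {S1, S3, S5}. Their union is {X1, X2, X3, X4, X5, X6, X7, X8, X9, X10, X11}, which is all 11 rooms.
Only S1 contains X1, so S1 is forced; the remaining 6 rooms need at least 2 more sensors (each remaining sensor adds at most 3) — so at least 3 sensors are needed, and 3 is optimal.

3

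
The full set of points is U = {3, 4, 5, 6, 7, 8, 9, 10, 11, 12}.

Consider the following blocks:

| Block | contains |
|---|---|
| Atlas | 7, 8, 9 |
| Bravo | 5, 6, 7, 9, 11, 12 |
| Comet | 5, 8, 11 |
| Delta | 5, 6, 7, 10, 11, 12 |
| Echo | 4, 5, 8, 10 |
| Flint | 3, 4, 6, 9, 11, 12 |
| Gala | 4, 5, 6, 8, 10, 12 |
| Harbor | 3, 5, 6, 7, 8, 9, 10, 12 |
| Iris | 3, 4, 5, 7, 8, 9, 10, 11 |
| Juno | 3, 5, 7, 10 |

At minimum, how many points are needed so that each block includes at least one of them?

Take H = {5, 9}. Each listed block contains at least one of these, so H is a hitting set of size 2.
No single point lies in every block, so at least 2 are needed and 2 is optimal.

2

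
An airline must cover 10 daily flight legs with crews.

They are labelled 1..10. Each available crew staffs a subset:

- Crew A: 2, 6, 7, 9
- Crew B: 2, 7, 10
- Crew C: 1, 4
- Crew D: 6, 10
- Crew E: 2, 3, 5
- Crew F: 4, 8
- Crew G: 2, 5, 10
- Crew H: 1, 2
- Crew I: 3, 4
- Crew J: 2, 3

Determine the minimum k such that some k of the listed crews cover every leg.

5

Take {A, C, F, G, I}. Their union is {1, 2, 3, 4, 5, 6, 7, 8, 9, 10}, which is all 10 legs.
No 4 of the 10 crews cover everything (all 210 combinations miss at least one leg), so 5 is optimal.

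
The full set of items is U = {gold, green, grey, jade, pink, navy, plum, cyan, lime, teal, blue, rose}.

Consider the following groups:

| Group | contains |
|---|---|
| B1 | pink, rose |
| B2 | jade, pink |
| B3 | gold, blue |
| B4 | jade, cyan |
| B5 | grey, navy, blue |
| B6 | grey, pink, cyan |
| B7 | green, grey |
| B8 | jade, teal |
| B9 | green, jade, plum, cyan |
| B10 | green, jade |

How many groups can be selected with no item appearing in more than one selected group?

4

B1, B3, B4, B7 are pairwise disjoint (B1={pink,rose}; B3={gold,blue}; B4={jade,cyan}; B7={green,grey}).
Every remaining group overlaps one of these, and no 5 of the listed groups are pairwise disjoint, so 4 is the maximum.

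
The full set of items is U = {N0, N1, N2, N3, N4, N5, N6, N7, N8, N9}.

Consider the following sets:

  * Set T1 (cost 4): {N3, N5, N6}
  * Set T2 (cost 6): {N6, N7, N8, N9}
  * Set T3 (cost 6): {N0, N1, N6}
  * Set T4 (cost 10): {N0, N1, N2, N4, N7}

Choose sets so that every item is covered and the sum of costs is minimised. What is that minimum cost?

T1, T2, T4 together cover every item (T1 ∪ T2 ∪ T4 = {N0, N1, N2, N3, N4, N5, N6, N7, N8, N9}); total cost 4 + 6 + 10 = 20.
No covering selection has total cost below 20.

20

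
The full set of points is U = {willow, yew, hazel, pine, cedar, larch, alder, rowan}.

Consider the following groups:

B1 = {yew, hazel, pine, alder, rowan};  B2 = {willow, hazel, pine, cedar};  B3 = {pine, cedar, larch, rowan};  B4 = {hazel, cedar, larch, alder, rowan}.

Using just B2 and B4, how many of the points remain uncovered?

Union of B2, B4 = {willow, hazel, pine, cedar, larch, alder, rowan}.
Not covered: yew — 1 point.

1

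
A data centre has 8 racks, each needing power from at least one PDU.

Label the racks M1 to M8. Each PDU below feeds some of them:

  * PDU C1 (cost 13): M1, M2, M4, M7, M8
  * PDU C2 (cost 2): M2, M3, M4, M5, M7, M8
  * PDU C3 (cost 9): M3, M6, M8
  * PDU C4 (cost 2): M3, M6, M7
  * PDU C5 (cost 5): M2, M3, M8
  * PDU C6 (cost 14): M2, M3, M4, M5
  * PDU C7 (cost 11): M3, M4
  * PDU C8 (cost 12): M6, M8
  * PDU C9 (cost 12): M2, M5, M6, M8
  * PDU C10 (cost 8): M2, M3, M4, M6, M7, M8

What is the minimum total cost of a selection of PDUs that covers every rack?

C1, C2, C4 together cover every rack (C1 ∪ C2 ∪ C4 = {M1, M2, M3, M4, M5, M6, M7, M8}); total cost 13 + 2 + 2 = 17.
No covering selection has total cost below 17.

17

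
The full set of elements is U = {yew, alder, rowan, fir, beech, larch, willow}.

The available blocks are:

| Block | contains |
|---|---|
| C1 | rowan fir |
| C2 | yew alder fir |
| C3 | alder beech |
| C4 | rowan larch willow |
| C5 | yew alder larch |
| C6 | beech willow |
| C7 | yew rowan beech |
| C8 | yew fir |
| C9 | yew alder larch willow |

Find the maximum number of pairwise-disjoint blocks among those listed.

3

C1, C5, C6 are pairwise disjoint (C1={rowan,fir}; C5={yew,alder,larch}; C6={beech,willow}).
Every remaining block overlaps one of these, and no 4 of the listed blocks are pairwise disjoint, so 3 is the maximum.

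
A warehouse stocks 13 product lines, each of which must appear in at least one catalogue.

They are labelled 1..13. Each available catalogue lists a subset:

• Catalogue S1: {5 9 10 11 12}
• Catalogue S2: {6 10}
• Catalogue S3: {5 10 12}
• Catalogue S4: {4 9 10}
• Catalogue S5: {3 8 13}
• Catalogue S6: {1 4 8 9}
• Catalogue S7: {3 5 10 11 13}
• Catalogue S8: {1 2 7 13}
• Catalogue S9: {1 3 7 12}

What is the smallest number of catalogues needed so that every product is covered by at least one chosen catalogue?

5

Take {S2, S6, S7, S8, S9}. Their union is {1, 2, 3, 4, 5, 6, 7, 8, 9, 10, 11, 12, 13}, which is all 13 products.
No 4 of the 9 catalogues cover everything (all 126 combinations miss at least one product), so 5 is optimal.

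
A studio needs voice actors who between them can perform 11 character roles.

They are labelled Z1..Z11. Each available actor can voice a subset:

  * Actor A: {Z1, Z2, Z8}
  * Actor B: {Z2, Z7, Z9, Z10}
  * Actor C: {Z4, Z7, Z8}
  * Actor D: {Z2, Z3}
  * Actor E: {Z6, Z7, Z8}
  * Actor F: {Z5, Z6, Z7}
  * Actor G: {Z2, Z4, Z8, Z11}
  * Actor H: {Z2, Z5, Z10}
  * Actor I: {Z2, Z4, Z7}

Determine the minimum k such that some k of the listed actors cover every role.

A and B and D and F and G together: A ∪ B ∪ D ∪ F ∪ G = {Z1, Z2, Z3, Z4, Z5, Z6, Z7, Z8, Z9, Z10, Z11} — every role is covered.
No 4 of the 9 actors cover everything (all 126 combinations miss at least one role), so 5 is optimal.

5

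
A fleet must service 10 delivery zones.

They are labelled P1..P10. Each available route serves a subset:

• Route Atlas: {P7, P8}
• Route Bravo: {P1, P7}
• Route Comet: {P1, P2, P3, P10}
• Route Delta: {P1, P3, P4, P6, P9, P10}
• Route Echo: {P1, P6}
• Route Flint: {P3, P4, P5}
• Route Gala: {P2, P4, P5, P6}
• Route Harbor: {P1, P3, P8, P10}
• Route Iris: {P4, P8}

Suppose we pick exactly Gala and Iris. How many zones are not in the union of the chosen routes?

Union of Gala, Iris = {P2, P4, P5, P6, P8}.
Not covered: P1, P3, P7, P9, P10 — 5 zones.

5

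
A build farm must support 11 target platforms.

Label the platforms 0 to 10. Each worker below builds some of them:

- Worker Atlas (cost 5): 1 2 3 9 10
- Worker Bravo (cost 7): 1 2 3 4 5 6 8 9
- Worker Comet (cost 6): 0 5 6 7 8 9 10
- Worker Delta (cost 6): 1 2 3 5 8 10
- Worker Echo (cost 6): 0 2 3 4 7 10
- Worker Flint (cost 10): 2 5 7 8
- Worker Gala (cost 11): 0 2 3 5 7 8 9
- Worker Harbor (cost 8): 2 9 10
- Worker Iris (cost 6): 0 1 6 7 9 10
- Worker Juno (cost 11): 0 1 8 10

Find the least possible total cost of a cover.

13

Bravo, Comet together cover every platform (Bravo ∪ Comet = {0, 1, 2, 3, 4, 5, 6, 7, 8, 9, 10}); total cost 7 + 6 = 13.
The greedy pick Comet, Atlas, Echo costs 17; no covering selection beats 13.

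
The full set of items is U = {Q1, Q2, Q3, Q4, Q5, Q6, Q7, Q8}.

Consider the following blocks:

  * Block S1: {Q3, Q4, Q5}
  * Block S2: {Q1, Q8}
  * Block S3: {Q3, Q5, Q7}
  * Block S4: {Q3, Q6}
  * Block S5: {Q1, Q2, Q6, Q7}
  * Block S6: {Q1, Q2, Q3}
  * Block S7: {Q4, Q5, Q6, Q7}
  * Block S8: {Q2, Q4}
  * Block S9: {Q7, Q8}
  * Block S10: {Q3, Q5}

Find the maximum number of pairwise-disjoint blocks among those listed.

3

S2, S3, S8 are pairwise disjoint (S2={Q1,Q8}; S3={Q3,Q5,Q7}; S8={Q2,Q4}).
Every remaining block overlaps one of these, and no 4 of the listed blocks are pairwise disjoint, so 3 is the maximum.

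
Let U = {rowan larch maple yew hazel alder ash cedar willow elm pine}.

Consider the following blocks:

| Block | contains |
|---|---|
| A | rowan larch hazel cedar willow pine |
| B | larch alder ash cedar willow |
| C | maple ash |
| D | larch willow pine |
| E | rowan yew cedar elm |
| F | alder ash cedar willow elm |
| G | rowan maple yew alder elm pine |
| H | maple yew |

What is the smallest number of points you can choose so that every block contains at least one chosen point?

3

T = {rowan, maple, willow} meets every block (each contains at least one member of T), and |T| = 3.
The blocks C, D, E are pairwise disjoint, so any hitting set needs a separate point for each — at least 3. Hence 3 is optimal.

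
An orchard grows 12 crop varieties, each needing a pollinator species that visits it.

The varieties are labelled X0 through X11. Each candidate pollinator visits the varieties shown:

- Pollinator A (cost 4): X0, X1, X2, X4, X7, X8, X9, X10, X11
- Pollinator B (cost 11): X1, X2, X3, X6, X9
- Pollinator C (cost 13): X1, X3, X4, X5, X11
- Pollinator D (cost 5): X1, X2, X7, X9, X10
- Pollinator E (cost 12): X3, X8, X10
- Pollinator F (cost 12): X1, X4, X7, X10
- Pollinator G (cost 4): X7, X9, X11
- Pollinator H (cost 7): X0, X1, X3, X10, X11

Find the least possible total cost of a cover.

28

A, B, C together cover every variety (A ∪ B ∪ C = {X0, X1, X2, X3, X4, X5, X6, X7, X8, X9, X10, X11}); total cost 4 + 11 + 13 = 28.
No covering selection has total cost below 28.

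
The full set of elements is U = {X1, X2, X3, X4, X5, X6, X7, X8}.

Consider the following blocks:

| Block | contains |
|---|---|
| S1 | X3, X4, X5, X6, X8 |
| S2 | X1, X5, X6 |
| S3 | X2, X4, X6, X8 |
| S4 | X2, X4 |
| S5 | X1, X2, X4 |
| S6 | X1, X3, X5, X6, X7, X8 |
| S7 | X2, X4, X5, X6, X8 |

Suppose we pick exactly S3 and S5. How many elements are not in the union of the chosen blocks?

Union of S3, S5 = {X1, X2, X4, X6, X8}.
Not covered: X3, X5, X7 — 3 elements.

3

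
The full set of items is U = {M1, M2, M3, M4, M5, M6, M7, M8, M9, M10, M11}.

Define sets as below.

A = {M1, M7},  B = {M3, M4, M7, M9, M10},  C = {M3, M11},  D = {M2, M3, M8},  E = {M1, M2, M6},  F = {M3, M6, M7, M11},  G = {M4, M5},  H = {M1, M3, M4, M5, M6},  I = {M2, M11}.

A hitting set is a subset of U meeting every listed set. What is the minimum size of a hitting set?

4

The 4 items {M1, M2, M4, M11} hit every set.
No choice of 3 items meets every set, so 4 is the minimum.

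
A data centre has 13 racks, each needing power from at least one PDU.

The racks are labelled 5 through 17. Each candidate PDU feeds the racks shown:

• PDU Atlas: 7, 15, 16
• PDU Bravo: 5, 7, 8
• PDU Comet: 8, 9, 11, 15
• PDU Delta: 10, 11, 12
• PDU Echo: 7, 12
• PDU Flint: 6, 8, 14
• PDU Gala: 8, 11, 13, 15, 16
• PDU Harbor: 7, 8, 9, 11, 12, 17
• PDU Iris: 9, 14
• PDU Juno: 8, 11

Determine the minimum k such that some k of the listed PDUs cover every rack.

Bravo and Delta and Flint and Gala and Harbor together: Bravo ∪ Delta ∪ Flint ∪ Gala ∪ Harbor = {5, 6, 7, 8, 9, 10, 11, 12, 13, 14, 15, 16, 17} — every rack is covered.
No 4 of the 10 PDUs cover everything (all 210 combinations miss at least one rack), so 5 is optimal.

5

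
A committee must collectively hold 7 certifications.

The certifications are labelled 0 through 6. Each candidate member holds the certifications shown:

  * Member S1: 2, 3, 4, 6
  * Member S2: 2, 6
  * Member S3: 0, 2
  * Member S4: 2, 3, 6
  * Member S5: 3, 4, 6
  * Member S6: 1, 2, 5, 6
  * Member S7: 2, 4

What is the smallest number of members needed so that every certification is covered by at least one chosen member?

3

Take {S1, S3, S6}. Their union is {0, 1, 2, 3, 4, 5, 6}, which is all 7 certifications.
Only S3 contains 0, so S3 is forced; the remaining 5 certifications need at least 2 more members (each remaining member adds at most 3) — so at least 3 members are needed, and 3 is optimal.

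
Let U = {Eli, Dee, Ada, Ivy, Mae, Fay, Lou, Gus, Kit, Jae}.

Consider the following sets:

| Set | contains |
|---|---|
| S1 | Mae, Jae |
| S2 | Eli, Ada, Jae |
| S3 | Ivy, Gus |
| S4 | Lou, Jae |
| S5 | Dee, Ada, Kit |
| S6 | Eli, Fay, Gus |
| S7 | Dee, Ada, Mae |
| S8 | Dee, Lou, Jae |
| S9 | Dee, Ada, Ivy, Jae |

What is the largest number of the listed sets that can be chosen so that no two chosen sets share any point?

3

S3, S4, S5 are pairwise disjoint (S3={Ivy,Gus}; S4={Lou,Jae}; S5={Dee,Ada,Kit}).
Every remaining set overlaps one of these, and no 4 of the listed sets are pairwise disjoint, so 3 is the maximum.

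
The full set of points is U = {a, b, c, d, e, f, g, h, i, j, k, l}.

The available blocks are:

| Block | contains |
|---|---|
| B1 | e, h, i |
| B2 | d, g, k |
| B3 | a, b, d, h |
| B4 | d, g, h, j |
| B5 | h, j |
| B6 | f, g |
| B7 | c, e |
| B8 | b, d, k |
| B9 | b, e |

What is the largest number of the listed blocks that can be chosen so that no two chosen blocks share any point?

B5, B6, B7, B8 are pairwise disjoint (B5={h,j}; B6={f,g}; B7={c,e}; B8={b,d,k}).
Every remaining block overlaps one of these, and no 5 of the listed blocks are pairwise disjoint, so 4 is the maximum.

4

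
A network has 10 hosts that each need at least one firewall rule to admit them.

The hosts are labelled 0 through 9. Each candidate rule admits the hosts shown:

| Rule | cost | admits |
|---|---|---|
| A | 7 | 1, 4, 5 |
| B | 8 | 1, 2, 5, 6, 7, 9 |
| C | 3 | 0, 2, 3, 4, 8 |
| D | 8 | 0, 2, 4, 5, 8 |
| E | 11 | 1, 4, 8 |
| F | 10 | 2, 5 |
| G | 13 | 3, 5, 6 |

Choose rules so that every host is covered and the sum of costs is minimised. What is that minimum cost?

B, C together cover every host (B ∪ C = {0, 1, 2, 3, 4, 5, 6, 7, 8, 9}); total cost 8 + 3 = 11.
No covering selection has total cost below 11.

11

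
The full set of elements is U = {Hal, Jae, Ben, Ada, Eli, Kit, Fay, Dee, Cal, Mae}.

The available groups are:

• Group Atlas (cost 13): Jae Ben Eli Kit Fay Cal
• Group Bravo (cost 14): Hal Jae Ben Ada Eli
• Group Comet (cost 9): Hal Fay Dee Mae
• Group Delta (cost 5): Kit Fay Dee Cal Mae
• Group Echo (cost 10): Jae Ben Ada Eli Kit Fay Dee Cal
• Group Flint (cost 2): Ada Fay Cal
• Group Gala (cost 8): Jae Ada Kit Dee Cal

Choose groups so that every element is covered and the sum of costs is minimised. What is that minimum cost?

Comet, Echo together cover every element (Comet ∪ Echo = {Hal, Jae, Ben, Ada, Eli, Kit, Fay, Dee, Cal, Mae}); total cost 9 + 10 = 19.
The greedy pick Flint, Delta, Echo, Comet costs 26; no covering selection beats 19.

19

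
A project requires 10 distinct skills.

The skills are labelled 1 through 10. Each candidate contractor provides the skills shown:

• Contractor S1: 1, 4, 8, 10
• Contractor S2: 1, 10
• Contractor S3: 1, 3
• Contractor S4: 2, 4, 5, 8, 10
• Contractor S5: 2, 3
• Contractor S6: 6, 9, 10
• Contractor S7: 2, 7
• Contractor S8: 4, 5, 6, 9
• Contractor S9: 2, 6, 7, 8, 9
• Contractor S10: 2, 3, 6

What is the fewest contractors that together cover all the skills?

Take {S3, S4, S9}. Their union is {1, 2, 3, 4, 5, 6, 7, 8, 9, 10}, which is all 10 skills.
No 2 of the 10 contractors cover everything (all 45 combinations miss at least one skill), so 3 is optimal.

3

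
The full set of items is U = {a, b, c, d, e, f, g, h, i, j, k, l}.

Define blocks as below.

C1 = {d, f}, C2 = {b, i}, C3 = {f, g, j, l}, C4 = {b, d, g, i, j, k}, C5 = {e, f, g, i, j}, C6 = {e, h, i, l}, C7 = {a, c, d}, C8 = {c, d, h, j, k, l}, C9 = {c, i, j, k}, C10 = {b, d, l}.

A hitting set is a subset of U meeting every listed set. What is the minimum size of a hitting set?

3

Take T = {d, i, l}. Each listed block contains at least one of these, so T is a hitting set of size 3.
The blocks C2, C3, C7 are pairwise disjoint, so any hitting set needs a separate item for each — at least 3. Hence 3 is optimal.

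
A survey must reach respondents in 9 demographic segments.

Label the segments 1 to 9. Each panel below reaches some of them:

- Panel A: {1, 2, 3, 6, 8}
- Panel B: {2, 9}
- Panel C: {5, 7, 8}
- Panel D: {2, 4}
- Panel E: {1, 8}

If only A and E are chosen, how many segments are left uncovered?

Union of A, E = {1, 2, 3, 6, 8}.
Not covered: 4, 5, 7, 9 — 4 segments.

4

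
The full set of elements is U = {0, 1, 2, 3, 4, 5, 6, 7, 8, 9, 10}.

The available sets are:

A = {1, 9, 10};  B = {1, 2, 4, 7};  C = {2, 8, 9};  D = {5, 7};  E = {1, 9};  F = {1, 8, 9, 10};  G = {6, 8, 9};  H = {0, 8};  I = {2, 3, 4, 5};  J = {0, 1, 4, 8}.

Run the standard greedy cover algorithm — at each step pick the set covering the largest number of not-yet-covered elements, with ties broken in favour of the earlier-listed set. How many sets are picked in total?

Greedy: pick B (covers 4 new) → pick F (covers 3 new) → pick I (covers 2 new) → pick G (covers 1 new) → pick H (covers 1 new). Total picks: 5.

5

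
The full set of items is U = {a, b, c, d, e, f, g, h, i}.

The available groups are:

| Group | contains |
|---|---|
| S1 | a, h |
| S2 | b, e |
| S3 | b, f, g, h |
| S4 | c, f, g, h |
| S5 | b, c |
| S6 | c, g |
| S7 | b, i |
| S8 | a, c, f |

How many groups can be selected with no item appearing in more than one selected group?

S1, S6, S7 are pairwise disjoint (S1={a,h}; S6={c,g}; S7={b,i}).
Every remaining group overlaps one of these, and no 4 of the listed groups are pairwise disjoint, so 3 is the maximum.

3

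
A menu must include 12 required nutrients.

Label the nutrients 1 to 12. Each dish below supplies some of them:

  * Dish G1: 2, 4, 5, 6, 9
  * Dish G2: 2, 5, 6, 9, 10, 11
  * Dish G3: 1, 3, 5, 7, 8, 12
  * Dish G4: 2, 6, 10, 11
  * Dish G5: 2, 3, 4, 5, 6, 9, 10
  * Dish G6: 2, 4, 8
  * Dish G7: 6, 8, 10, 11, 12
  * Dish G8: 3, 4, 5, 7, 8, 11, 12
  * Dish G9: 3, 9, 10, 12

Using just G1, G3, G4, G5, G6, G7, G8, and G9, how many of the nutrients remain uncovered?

Union of G1, G3, G4, G5, G6, G7, G8, G9 = {1, 2, 3, 4, 5, 6, 7, 8, 9, 10, 11, 12} — that's every nutrient, so 0 are uncovered.

0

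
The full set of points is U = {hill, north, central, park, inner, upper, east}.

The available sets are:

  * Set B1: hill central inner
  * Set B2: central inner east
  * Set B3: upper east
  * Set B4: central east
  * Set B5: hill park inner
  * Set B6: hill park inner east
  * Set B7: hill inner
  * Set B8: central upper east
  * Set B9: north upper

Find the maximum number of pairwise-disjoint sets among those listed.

B4, B5, B9 are pairwise disjoint (B4={central,east}; B5={hill,park,inner}; B9={north,upper}).
Every remaining set overlaps one of these, and no 4 of the listed sets are pairwise disjoint, so 3 is the maximum.

3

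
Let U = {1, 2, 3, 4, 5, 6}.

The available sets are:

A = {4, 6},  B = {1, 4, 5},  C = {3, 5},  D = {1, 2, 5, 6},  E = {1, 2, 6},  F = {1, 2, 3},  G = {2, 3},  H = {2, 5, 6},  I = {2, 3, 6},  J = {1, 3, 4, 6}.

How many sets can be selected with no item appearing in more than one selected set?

2

C, E are pairwise disjoint (C={3,5}; E={1,2,6}).
Every remaining set overlaps one of these, and no 3 of the listed sets are pairwise disjoint, so 2 is the maximum.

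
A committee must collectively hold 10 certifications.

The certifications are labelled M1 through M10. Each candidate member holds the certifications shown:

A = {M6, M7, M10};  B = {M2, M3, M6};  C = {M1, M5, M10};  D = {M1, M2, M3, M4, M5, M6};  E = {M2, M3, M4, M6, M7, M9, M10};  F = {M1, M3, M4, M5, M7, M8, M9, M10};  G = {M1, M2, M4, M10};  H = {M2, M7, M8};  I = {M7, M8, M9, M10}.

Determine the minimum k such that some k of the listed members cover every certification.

D and I together: D ∪ I = {M1, M2, M3, M4, M5, M6, M7, M8, M9, M10} — every certification is covered.
No single member has all 10 certifications (the largest, F, has 8), so 2 is optimal.

2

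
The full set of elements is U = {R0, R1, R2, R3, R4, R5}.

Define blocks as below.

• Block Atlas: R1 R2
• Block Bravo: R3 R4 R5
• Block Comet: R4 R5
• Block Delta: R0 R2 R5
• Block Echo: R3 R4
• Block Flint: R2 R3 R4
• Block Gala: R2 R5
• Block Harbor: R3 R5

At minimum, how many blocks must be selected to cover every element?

3

Atlas and Delta and Flint together: Atlas ∪ Delta ∪ Flint = {R0, R1, R2, R3, R4, R5} — every element is covered.
Only Delta contains R0, so Delta is forced; the remaining 3 elements need at least 2 more blocks (each remaining block adds at most 2) — so at least 3 blocks are needed, and 3 is optimal.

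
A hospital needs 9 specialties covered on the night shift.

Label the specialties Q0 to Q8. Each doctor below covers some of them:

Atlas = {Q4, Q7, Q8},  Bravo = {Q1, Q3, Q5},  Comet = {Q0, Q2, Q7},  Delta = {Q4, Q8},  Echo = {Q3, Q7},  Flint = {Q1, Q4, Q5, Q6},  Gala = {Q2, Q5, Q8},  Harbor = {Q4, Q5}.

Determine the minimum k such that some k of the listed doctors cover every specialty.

4

Comet and Delta and Echo and Flint together: Comet ∪ Delta ∪ Echo ∪ Flint = {Q0, Q1, Q2, Q3, Q4, Q5, Q6, Q7, Q8} — every specialty is covered.
No 3 of the 8 doctors cover everything (all 56 combinations miss at least one specialty), so 4 is optimal.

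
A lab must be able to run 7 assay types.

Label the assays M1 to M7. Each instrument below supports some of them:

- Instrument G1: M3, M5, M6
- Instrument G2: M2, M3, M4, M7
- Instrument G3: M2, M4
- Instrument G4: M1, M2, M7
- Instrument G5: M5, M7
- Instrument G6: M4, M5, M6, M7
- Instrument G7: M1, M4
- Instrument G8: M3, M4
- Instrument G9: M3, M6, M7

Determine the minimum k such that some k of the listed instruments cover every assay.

Take {G1, G4, G6}. Their union is {M1, M2, M3, M4, M5, M6, M7}, which is all 7 assays.
No 2 of the 9 instruments cover everything (all 36 combinations miss at least one assay), so 3 is optimal.

3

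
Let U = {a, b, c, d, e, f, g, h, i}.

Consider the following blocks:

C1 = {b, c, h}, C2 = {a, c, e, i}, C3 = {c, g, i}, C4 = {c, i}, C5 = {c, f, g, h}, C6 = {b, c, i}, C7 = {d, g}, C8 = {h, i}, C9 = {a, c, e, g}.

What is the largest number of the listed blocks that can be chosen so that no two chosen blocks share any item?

2

C4, C7 are pairwise disjoint (C4={c,i}; C7={d,g}).
Every remaining block overlaps one of these, and no 3 of the listed blocks are pairwise disjoint, so 2 is the maximum.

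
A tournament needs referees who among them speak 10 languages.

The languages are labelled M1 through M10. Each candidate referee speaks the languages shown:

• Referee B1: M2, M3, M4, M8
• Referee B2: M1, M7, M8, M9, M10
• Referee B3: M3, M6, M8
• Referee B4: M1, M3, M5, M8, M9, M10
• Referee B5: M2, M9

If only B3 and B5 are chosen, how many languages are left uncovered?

5

Union of B3, B5 = {M2, M3, M6, M8, M9}.
Not covered: M1, M4, M5, M7, M10 — 5 languages.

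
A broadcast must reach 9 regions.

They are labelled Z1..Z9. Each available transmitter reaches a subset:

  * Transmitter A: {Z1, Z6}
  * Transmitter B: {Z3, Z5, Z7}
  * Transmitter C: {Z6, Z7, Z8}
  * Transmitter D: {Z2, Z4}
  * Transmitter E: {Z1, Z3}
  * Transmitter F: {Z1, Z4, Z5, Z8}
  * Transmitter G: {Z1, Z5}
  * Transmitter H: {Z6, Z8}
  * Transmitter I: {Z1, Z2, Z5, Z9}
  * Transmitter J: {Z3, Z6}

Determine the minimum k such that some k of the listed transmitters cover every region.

C and E and F and I together: C ∪ E ∪ F ∪ I = {Z1, Z2, Z3, Z4, Z5, Z6, Z7, Z8, Z9} — every region is covered.
No 3 of the 10 transmitters cover everything (all 120 combinations miss at least one region), so 4 is optimal.

4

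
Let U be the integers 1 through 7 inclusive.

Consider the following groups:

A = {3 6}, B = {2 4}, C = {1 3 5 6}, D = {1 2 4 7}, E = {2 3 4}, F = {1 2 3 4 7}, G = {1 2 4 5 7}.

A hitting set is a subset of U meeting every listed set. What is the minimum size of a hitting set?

2

H = {2, 6} meets every group (each contains at least one member of H), and |H| = 2.
The groups A, B are pairwise disjoint, so any hitting set needs a separate point for each — at least 2. Hence 2 is optimal.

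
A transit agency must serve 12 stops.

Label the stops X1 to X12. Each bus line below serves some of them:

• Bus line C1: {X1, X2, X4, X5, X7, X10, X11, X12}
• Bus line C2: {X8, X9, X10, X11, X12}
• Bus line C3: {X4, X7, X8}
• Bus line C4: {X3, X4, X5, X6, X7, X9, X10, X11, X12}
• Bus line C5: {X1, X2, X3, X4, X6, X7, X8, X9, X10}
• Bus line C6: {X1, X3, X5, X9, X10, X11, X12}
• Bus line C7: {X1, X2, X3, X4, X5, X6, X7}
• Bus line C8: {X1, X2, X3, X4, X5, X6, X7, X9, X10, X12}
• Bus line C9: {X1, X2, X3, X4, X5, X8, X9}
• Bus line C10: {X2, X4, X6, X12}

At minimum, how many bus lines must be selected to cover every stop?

2

Take {C1, C5}. Their union is {X1, X2, X3, X4, X5, X6, X7, X8, X9, X10, X11, X12}, which is all 12 stops.
No single bus line has all 12 stops (the largest, C8, has 10), so 2 is optimal.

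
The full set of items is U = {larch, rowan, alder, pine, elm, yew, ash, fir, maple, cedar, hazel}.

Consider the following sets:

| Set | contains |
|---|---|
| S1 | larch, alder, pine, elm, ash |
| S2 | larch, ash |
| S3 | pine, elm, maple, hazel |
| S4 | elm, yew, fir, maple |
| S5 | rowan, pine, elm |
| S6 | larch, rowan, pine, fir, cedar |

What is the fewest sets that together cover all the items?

S1, S3, S4, and S6 cover everything between them: the union {larch, rowan, alder, pine, elm, yew, ash, fir, maple, cedar, hazel} is all of U.
No 3 of the 6 sets cover everything (all 20 combinations miss at least one item), so 4 is optimal.

4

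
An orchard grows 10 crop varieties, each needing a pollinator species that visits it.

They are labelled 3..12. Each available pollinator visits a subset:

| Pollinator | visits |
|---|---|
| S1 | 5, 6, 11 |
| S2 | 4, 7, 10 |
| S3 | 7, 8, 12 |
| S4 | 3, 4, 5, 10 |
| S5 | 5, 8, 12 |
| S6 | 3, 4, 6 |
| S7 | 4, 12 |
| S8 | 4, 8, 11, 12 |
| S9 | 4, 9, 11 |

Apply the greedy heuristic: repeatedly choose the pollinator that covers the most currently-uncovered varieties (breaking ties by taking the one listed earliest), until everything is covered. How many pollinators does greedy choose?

Greedy: pick S4 (covers 4 new) → pick S3 (covers 3 new) → pick S1 (covers 2 new) → pick S9 (covers 1 new). Total picks: 4.

4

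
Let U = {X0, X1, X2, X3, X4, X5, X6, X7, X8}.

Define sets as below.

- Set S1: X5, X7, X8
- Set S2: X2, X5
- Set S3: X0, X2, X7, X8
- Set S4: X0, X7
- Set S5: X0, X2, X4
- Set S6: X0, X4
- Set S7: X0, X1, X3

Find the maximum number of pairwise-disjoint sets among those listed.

2

S2, S4 are pairwise disjoint (S2={X2,X5}; S4={X0,X7}).
Every remaining set overlaps one of these, and no 3 of the listed sets are pairwise disjoint, so 2 is the maximum.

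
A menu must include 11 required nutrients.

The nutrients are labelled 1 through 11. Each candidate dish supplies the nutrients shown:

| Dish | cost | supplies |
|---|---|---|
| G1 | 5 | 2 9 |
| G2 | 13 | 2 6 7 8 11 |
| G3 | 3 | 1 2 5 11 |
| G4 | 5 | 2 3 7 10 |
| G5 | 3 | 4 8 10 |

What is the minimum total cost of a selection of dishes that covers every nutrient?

29

G1, G2, G3, G4, G5 together cover every nutrient (G1 ∪ G2 ∪ G3 ∪ G4 ∪ G5 = {1, 2, 3, 4, 5, 6, 7, 8, 9, 10, 11}); total cost 5 + 13 + 3 + 5 + 3 = 29.
No covering selection has total cost below 29.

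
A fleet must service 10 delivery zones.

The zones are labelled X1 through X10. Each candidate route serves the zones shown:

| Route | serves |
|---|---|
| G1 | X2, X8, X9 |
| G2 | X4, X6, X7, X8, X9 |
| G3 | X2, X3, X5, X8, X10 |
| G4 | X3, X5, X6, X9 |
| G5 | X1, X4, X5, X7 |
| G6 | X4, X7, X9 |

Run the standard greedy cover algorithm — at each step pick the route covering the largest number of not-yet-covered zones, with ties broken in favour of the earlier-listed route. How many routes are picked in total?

3

Greedy: pick G2 (covers 5 new) → pick G3 (covers 4 new) → pick G5 (covers 1 new). Total picks: 3.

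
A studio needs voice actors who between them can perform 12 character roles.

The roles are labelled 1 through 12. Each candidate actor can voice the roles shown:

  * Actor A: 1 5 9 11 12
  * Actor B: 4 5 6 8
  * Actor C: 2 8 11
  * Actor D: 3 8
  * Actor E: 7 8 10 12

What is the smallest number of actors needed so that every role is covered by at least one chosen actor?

5

A and B and C and D and E together: A ∪ B ∪ C ∪ D ∪ E = {1, 2, 3, 4, 5, 6, 7, 8, 9, 10, 11, 12} — every role is covered.
No 4 of the 5 actors cover everything (all 5 combinations miss at least one role), so 5 is optimal.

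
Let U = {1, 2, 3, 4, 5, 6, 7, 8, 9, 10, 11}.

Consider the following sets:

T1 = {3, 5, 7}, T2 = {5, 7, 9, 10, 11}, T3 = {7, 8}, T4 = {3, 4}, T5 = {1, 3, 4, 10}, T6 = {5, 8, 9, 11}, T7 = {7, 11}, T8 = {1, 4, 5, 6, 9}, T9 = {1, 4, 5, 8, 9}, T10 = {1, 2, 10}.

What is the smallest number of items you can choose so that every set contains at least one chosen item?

4

Take H = {4, 7, 8, 10}. Each listed set contains at least one of these, so H is a hitting set of size 4.
No choice of 3 items meets every set, so 4 is the minimum.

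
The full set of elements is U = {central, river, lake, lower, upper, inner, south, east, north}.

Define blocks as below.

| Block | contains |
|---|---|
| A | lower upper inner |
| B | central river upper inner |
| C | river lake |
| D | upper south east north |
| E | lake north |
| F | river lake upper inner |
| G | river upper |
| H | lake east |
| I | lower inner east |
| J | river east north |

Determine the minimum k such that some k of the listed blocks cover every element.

4

A, B, D, and H cover everything between them: the union {central, river, lake, lower, upper, inner, south, east, north} is all of U.
No 3 of the 10 blocks cover everything (all 120 combinations miss at least one element), so 4 is optimal.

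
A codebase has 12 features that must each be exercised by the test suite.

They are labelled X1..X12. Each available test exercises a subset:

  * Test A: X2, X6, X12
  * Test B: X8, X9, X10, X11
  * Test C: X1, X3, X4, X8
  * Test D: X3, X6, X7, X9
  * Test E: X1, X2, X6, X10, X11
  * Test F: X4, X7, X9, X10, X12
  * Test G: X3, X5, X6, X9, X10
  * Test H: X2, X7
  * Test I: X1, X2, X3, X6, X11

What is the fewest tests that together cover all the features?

4

B and E and F and G together: B ∪ E ∪ F ∪ G = {X1, X2, X3, X4, X5, X6, X7, X8, X9, X10, X11, X12} — every feature is covered.
Only G contains X5, so G is forced; the remaining 7 features need at least 3 more tests (each remaining test adds at most 3) — so at least 4 tests are needed, and 4 is optimal.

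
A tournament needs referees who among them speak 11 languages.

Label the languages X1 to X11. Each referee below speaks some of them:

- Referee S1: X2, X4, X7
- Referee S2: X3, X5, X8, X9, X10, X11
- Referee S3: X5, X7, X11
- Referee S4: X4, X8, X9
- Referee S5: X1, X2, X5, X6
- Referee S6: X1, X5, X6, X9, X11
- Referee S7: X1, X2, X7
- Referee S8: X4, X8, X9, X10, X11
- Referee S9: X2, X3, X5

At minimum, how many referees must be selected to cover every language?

3

S1 and S2 and S5 together: S1 ∪ S2 ∪ S5 = {X1, X2, X3, X4, X5, X6, X7, X8, X9, X10, X11} — every language is covered.
No 2 of the 9 referees cover everything (all 36 combinations miss at least one language), so 3 is optimal.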